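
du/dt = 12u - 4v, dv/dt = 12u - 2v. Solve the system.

u(t) = C_1e^(4t) + 2C_2e^(6t), v(t) = 2C_1e^(4t) + 3C_2e^(6t)

Coefficient matrix A = [[12, -4], [12, -2]].
Characteristic polynomial det(A - λI) = λ^2 - 10λ + 24 = 0.
Eigenvalues λ = 4, 6.
For λ=4: (A-λI) row 1 is [8, -4], so an eigenvector is (1, 2).
For λ=6: (A-λI) row 1 is [6, -4], so an eigenvector is (2, 3).
General solution: C_1e^(4t)(1,2) + C_2e^(6t)(2,3).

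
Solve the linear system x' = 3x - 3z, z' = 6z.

Coefficient matrix A = [[3, -3], [0, 6]].
Characteristic polynomial det(A - λI) = λ^2 - 9λ + 18 = 0.
Eigenvalues λ = 6, 3.
For λ=6: (A-λI) row 1 is [-3, -3], so an eigenvector is (-1, 1).
For λ=3: (A-λI) row 1 is [0, -3], so an eigenvector is (-1, 0).
General solution: C_1e^(6t)(-1,1) + C_2e^(3t)(-1,0).

x(t) = -C_1e^(6t) - C_2e^(3t), z(t) = C_1e^(6t)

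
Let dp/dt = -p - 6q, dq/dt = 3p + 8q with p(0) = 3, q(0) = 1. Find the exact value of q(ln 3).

1179

A = [[-1,-6],[3,8]]; eigenvalues λ = 5, 2.
Eigenvectors: (1,-1) for λ=5, (-2,1) for λ=2.
From the initial condition, c_1 = -5, c_2 = -4.
q(ln 3) = (-5)(3^5)(-1) + (-4)(3^2)(1) = 1179.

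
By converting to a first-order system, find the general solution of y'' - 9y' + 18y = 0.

y(t) = C_1e^(6t) + C_2e^(3t)

Let x_1 = y, x_2 = y'. Then x_1' = x_2 and x_2' = -18x_1 + 9x_2.
A = [[0,1],[-18,9]]; det(A-λI) = λ^2 - 9λ + 18.
Eigenvalues λ = 6, 3 with eigenvectors (1,6), (1,3).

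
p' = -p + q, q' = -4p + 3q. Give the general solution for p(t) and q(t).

p(t) = -c_1e^(t) - c_2te^(t), q(t) = -2c_1e^(t) - 2c_2te^(t) - c_2e^(t)

Coefficient matrix A = [[-1, 1], [-4, 3]].
Characteristic polynomial det(A - λI) = λ^2 - 2λ + 1 = 0.
Single eigenvalue λ = 1 with algebraic multiplicity 2.
Eigenvector v = (-1,-2); generalized eigenvector w with (A-λI)w=v is (0,-1).
General solution: e^(t)[c_1·v + c_2·(t·v + w)].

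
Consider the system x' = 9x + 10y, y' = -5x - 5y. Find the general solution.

x(t) = -3c_1e^(2t)sin(t) + c_1e^(2t)cos(t) + c_2e^(2t)sin(t) + 3c_2e^(2t)cos(t), y(t) = 2c_1e^(2t)sin(t) - c_1e^(2t)cos(t) - c_2e^(2t)sin(t) - 2c_2e^(2t)cos(t)

Coefficient matrix A = [[9, 10], [-5, -5]].
Characteristic polynomial det(A - λI) = λ^2 - 4λ + 5 = 0.
Eigenvalues λ = 2 ± i (complex conjugate pair).
For λ=2+i: an eigenvector is (1,-1) - i(-3,2) = (1 + 3i, -1 - 2i).
A real fundamental pair from Re and Im of e^((2+i)t)v: X_1 = e^(2t)(cos(t)·(1,-1) + sin(t)·(-3,2)), X_2 = e^(2t)(sin(t)·(1,-1) - cos(t)·(-3,2)).
General solution: c_1X_1 + c_2X_2.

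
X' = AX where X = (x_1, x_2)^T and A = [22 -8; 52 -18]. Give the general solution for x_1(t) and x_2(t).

Coefficient matrix A = [[22, -8], [52, -18]].
Characteristic polynomial det(A - λI) = λ^2 - 4λ + 20 = 0.
Eigenvalues λ = 2 ± 4i (complex conjugate pair).
For λ=2+4i: an eigenvector is (1,3) - i(-1,-2) = (1 + i, 3 + 2i).
A real fundamental pair from Re and Im of e^((2+4i)t)v: X_1 = e^(2t)(cos(4t)·(1,3) + sin(4t)·(-1,-2)), X_2 = e^(2t)(sin(4t)·(1,3) - cos(4t)·(-1,-2)).
General solution: K_1X_1 + K_2X_2.

x_1(t) = -K_1e^(2t)sin(4t) + K_1e^(2t)cos(4t) + K_2e^(2t)sin(4t) + K_2e^(2t)cos(4t), x_2(t) = -2K_1e^(2t)sin(4t) + 3K_1e^(2t)cos(4t) + 3K_2e^(2t)sin(4t) + 2K_2e^(2t)cos(4t)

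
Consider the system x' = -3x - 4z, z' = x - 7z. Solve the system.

x(t) = -2C_1e^(-5t) - 2C_2te^(-5t) + C_2e^(-5t), z(t) = -C_1e^(-5t) - C_2te^(-5t) + C_2e^(-5t)

Coefficient matrix A = [[-3, -4], [1, -7]].
Characteristic polynomial det(A - λI) = λ^2 + 10λ + 25 = 0.
Single eigenvalue λ = -5 with algebraic multiplicity 2.
Eigenvector v = (-2,-1); generalized eigenvector w with (A-λI)w=v is (1,1).
General solution: e^(-5t)[C_1·v + C_2·(t·v + w)].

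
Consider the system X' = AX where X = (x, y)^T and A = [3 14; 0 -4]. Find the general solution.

Coefficient matrix A = [[3, 14], [0, -4]].
Characteristic polynomial det(A - λI) = λ^2 + λ - 12 = 0.
Eigenvalues λ = 3, -4.
For λ=3: (A-λI) row 1 is [0, 14], so an eigenvector is (-1, 0).
For λ=-4: (A-λI) row 1 is [7, 14], so an eigenvector is (-2, 1).
General solution: C_1e^(3t)(-1,0) + C_2e^(-4t)(-2,1).

x(t) = -C_1e^(3t) - 2C_2e^(-4t), y(t) = C_2e^(-4t)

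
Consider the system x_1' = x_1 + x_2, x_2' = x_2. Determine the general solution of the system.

Coefficient matrix A = [[1, 1], [0, 1]].
Characteristic polynomial det(A - λI) = λ^2 - 2λ + 1 = 0.
Single eigenvalue λ = 1 with algebraic multiplicity 2.
Eigenvector v = (-1,0); generalized eigenvector w with (A-λI)w=v is (-3,-1).
General solution: e^(t)[C_1·v + C_2·(t·v + w)].

x_1(t) = -C_1e^(t) - C_2te^(t) - 3C_2e^(t), x_2(t) = -C_2e^(t)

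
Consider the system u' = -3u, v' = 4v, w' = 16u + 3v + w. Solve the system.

u(t) = C_2e^(-3t), v(t) = C_3e^(4t), w(t) = -C_1e^(t) - 4C_2e^(-3t) + C_3e^(4t)

Coefficient matrix A = [[-3, 0, 0], [0, 4, 0], [16, 3, 1]].
det(A - λI) = 0 gives eigenvalues λ = 1, -3, 4.
For λ=1: eigenvector (0,0,-1).
For λ=-3: eigenvector (1,0,-4).
For λ=4: eigenvector (0,1,1).
General solution: C_1e^(t)(0,0,-1) + C_2e^(-3t)(1,0,-4) + C_3e^(4t)(0,1,1).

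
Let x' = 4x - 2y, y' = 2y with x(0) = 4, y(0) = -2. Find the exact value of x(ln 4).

1504

A = [[4,-2],[0,2]]; eigenvalues λ = 2, 4.
Eigenvectors: (-1,-1) for λ=2, (1,0) for λ=4.
From the initial condition, c_1 = 2, c_2 = 6.
x(ln 4) = (2)(4^2)(-1) + (6)(4^4)(1) = 1504.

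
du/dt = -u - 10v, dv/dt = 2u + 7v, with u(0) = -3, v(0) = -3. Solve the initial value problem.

u(t) = 21e^(3t)sin(2t) - 3e^(3t)cos(2t), v(t) = -9e^(3t)sin(2t) - 3e^(3t)cos(2t)

Coefficient matrix A = [[-1, -10], [2, 7]].
Characteristic polynomial det(A - λI) = λ^2 - 6λ + 13 = 0.
Eigenvalues λ = 3 ± 2i (complex conjugate pair).
For λ=3+2i: an eigenvector is (1,0) - i(-2,1) = (1 + 2i, 0 - i).
A real fundamental pair from Re and Im of e^((3+2i)t)v: X_1 = e^(3t)(cos(2t)·(1,0) + sin(2t)·(-2,1)), X_2 = e^(3t)(sin(2t)·(1,0) - cos(2t)·(-2,1)).
General solution: C_1X_1 + C_2X_2.
Applying u(0)=-3, v(0)=-3 gives C_1=-9, C_2=3.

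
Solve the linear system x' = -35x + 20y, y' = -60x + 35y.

Coefficient matrix A = [[-35, 20], [-60, 35]].
Characteristic polynomial det(A - λI) = λ^2 - 25 = 0.
Eigenvalues λ = 5, -5.
For λ=5: (A-λI) row 1 is [-40, 20], so an eigenvector is (-1, -2).
For λ=-5: (A-λI) row 1 is [-30, 20], so an eigenvector is (-2, -3).
General solution: C_1e^(5t)(-1,-2) + C_2e^(-5t)(-2,-3).

x(t) = -C_1e^(5t) - 2C_2e^(-5t), y(t) = -2C_1e^(5t) - 3C_2e^(-5t)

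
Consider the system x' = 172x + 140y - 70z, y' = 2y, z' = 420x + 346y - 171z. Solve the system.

Coefficient matrix A = [[172, 140, -70], [0, 2, 0], [420, 346, -171]].
det(A - λI) = 0 gives eigenvalues λ = 2, 4, -3.
For λ=2: eigenvector (0,1,2).
For λ=4: eigenvector (5,0,12).
For λ=-3: eigenvector (2,0,5).
General solution: c_1e^(2t)(0,1,2) + c_2e^(4t)(5,0,12) + c_3e^(-3t)(2,0,5).

x(t) = 5c_2e^(4t) + 2c_3e^(-3t), y(t) = c_1e^(2t), z(t) = 2c_1e^(2t) + 12c_2e^(4t) + 5c_3e^(-3t)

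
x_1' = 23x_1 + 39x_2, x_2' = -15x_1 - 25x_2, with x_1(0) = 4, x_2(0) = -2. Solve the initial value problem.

Coefficient matrix A = [[23, 39], [-15, -25]].
Characteristic polynomial det(A - λI) = λ^2 + 2λ + 10 = 0.
Eigenvalues λ = -1 ± 3i (complex conjugate pair).
For λ=-1+3i: an eigenvector is (-3,2) - i(2,-1) = (-3 - 2i, 2 + i).
A real fundamental pair from Re and Im of e^((-1+3i)t)v: X_1 = e^(-t)(cos(3t)·(-3,2) + sin(3t)·(2,-1)), X_2 = e^(-t)(sin(3t)·(-3,2) - cos(3t)·(2,-1)).
General solution: K_1X_1 + K_2X_2.
Applying x_1(0)=4, x_2(0)=-2 gives K_1=0, K_2=-2.

x_1(t) = 6e^(-t)sin(3t) + 4e^(-t)cos(3t), x_2(t) = -4e^(-t)sin(3t) - 2e^(-t)cos(3t)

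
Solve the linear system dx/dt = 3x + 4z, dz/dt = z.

Coefficient matrix A = [[3, 4], [0, 1]].
Characteristic polynomial det(A - λI) = λ^2 - 4λ + 3 = 0.
Eigenvalues λ = 3, 1.
For λ=3: (A-λI) row 1 is [0, 4], so an eigenvector is (-1, 0).
For λ=1: (A-λI) row 1 is [2, 4], so an eigenvector is (2, -1).
General solution: c_1e^(3t)(-1,0) + c_2e^(t)(2,-1).

x(t) = -c_1e^(3t) + 2c_2e^(t), z(t) = -c_2e^(t)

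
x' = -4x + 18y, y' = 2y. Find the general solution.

x(t) = -3C_1e^(2t) - C_2e^(-4t), y(t) = -C_1e^(2t)

Coefficient matrix A = [[-4, 18], [0, 2]].
Characteristic polynomial det(A - λI) = λ^2 + 2λ - 8 = 0.
Eigenvalues λ = 2, -4.
For λ=2: (A-λI) row 1 is [-6, 18], so an eigenvector is (-3, -1).
For λ=-4: (A-λI) row 1 is [0, 18], so an eigenvector is (-1, 0).
General solution: C_1e^(2t)(-3,-1) + C_2e^(-4t)(-1,0).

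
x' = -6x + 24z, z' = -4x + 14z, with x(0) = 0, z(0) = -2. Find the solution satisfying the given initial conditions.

x(t) = -12e^(6t) + 12e^(2t), z(t) = -6e^(6t) + 4e^(2t)

Coefficient matrix A = [[-6, 24], [-4, 14]].
Characteristic polynomial det(A - λI) = λ^2 - 8λ + 12 = 0.
Eigenvalues λ = 2, 6.
For λ=2: (A-λI) row 1 is [-8, 24], so an eigenvector is (3, 1).
For λ=6: (A-λI) row 1 is [-12, 24], so an eigenvector is (2, 1).
General solution: C_1e^(2t)(3,1) + C_2e^(6t)(2,1).
Applying x(0)=0, z(0)=-2 gives C_1=4, C_2=-6.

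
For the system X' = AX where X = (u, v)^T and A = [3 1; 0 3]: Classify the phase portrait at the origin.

A = [[3,1],[0,3]]; det(A-λI) = λ^2 - 6λ + 9.
repeated λ = 3 with a single eigenvector.

unstable improper node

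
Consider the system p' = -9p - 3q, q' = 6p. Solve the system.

p(t) = -c_1e^(-6t) - c_2e^(-3t), q(t) = c_1e^(-6t) + 2c_2e^(-3t)

Coefficient matrix A = [[-9, -3], [6, 0]].
Characteristic polynomial det(A - λI) = λ^2 + 9λ + 18 = 0.
Eigenvalues λ = -6, -3.
For λ=-6: (A-λI) row 1 is [-3, -3], so an eigenvector is (-1, 1).
For λ=-3: (A-λI) row 1 is [-6, -3], so an eigenvector is (-1, 2).
General solution: c_1e^(-6t)(-1,1) + c_2e^(-3t)(-1,2).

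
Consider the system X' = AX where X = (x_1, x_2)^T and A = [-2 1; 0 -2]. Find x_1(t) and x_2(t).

x_1(t) = -C_1e^(-2t) - C_2te^(-2t) + C_2e^(-2t), x_2(t) = -C_2e^(-2t)

Coefficient matrix A = [[-2, 1], [0, -2]].
Characteristic polynomial det(A - λI) = λ^2 + 4λ + 4 = 0.
Single eigenvalue λ = -2 with algebraic multiplicity 2.
Eigenvector v = (-1,0); generalized eigenvector w with (A-λI)w=v is (1,-1).
General solution: e^(-2t)[C_1·v + C_2·(t·v + w)].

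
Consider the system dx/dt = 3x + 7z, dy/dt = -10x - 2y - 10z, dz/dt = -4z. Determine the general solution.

Coefficient matrix A = [[3, 0, 7], [-10, -2, -10], [0, 0, -4]].
det(A - λI) = 0 gives eigenvalues λ = 3, -2, -4.
For λ=3: eigenvector (1,-2,0).
For λ=-2: eigenvector (0,1,0).
For λ=-4: eigenvector (-1,0,1).
General solution: C_1e^(3t)(1,-2,0) + C_2e^(-2t)(0,1,0) + C_3e^(-4t)(-1,0,1).

x(t) = C_1e^(3t) - C_3e^(-4t), y(t) = -2C_1e^(3t) + C_2e^(-2t), z(t) = C_3e^(-4t)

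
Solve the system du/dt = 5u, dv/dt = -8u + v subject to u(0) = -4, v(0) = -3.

u(t) = -4e^(5t), v(t) = 8e^(5t) - 11e^(t)

Coefficient matrix A = [[5, 0], [-8, 1]].
Characteristic polynomial det(A - λI) = λ^2 - 6λ + 5 = 0.
Eigenvalues λ = 5, 1.
For λ=5: (A-λI) row 2 is [-8, -4], so an eigenvector is (1, -2).
For λ=1: (A-λI) row 1 is [4, 0], so an eigenvector is (0, 1).
General solution: c_1e^(5t)(1,-2) + c_2e^(t)(0,1).
Applying u(0)=-4, v(0)=-3 gives c_1=-4, c_2=-11.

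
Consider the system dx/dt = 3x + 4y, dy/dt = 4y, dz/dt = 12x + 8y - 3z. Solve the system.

x(t) = c_1e^(3t) + 4c_3e^(4t), y(t) = c_3e^(4t), z(t) = 2c_1e^(3t) + c_2e^(-3t) + 8c_3e^(4t)

Coefficient matrix A = [[3, 4, 0], [0, 4, 0], [12, 8, -3]].
det(A - λI) = 0 gives eigenvalues λ = 3, -3, 4.
For λ=3: eigenvector (1,0,2).
For λ=-3: eigenvector (0,0,1).
For λ=4: eigenvector (4,1,8).
General solution: c_1e^(3t)(1,0,2) + c_2e^(-3t)(0,0,1) + c_3e^(4t)(4,1,8).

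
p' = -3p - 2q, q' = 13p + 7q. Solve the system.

Coefficient matrix A = [[-3, -2], [13, 7]].
Characteristic polynomial det(A - λI) = λ^2 - 4λ + 5 = 0.
Eigenvalues λ = 2 ± i (complex conjugate pair).
For λ=2+i: an eigenvector is (-1,3) - i(-1,2) = (-1 + i, 3 - 2i).
A real fundamental pair from Re and Im of e^((2+i)t)v: X_1 = e^(2t)(cos(t)·(-1,3) + sin(t)·(-1,2)), X_2 = e^(2t)(sin(t)·(-1,3) - cos(t)·(-1,2)).
General solution: K_1X_1 + K_2X_2.

p(t) = -K_1e^(2t)sin(t) - K_1e^(2t)cos(t) - K_2e^(2t)sin(t) + K_2e^(2t)cos(t), q(t) = 2K_1e^(2t)sin(t) + 3K_1e^(2t)cos(t) + 3K_2e^(2t)sin(t) - 2K_2e^(2t)cos(t)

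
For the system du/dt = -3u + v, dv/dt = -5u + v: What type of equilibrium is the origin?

stable spiral

A = [[-3,1],[-5,1]]; det(A-λI) = λ^2 + 2λ + 2.
λ = -1 ± i: negative real part.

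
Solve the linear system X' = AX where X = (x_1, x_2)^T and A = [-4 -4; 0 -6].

x_1(t) = -C_1e^(-4t) + 2C_2e^(-6t), x_2(t) = C_2e^(-6t)

Coefficient matrix A = [[-4, -4], [0, -6]].
Characteristic polynomial det(A - λI) = λ^2 + 10λ + 24 = 0.
Eigenvalues λ = -4, -6.
For λ=-4: (A-λI) row 1 is [0, -4], so an eigenvector is (-1, 0).
For λ=-6: (A-λI) row 1 is [2, -4], so an eigenvector is (2, 1).
General solution: C_1e^(-4t)(-1,0) + C_2e^(-6t)(2,1).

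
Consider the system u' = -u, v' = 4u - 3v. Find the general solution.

Coefficient matrix A = [[-1, 0], [4, -3]].
Characteristic polynomial det(A - λI) = λ^2 + 4λ + 3 = 0.
Eigenvalues λ = -3, -1.
For λ=-3: (A-λI) row 1 is [2, 0], so an eigenvector is (0, 1).
For λ=-1: (A-λI) row 2 is [4, -2], so an eigenvector is (-1, -2).
General solution: c_1e^(-3t)(0,1) + c_2e^(-t)(-1,-2).

u(t) = -c_2e^(-t), v(t) = c_1e^(-3t) - 2c_2e^(-t)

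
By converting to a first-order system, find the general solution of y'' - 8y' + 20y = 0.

Let x_1 = y, x_2 = y'. Then x_1' = x_2 and x_2' = -20x_1 + 8x_2.
A = [[0,1],[-20,8]]; det(A-λI) = λ^2 - 8λ + 20.
Eigenvalues λ = 4 ± 2i.

y(t) = c_1e^(4t)cos(2t) + c_2e^(4t)sin(2t)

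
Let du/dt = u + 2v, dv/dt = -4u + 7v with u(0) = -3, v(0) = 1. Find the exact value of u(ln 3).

783

A = [[1,2],[-4,7]]; eigenvalues λ = 3, 5.
Eigenvectors: (-1,-1) for λ=3, (1,2) for λ=5.
From the initial condition, c_1 = 7, c_2 = 4.
u(ln 3) = (7)(3^3)(-1) + (4)(3^5)(1) = 783.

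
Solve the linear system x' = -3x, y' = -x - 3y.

x(t) = -K_2e^(-3t), y(t) = K_1e^(-3t) + K_2te^(-3t) - 2K_2e^(-3t)

Coefficient matrix A = [[-3, 0], [-1, -3]].
Characteristic polynomial det(A - λI) = λ^2 + 6λ + 9 = 0.
Single eigenvalue λ = -3 with algebraic multiplicity 2.
Eigenvector v = (0,1); generalized eigenvector w with (A-λI)w=v is (-1,-2).
General solution: e^(-3t)[K_1·v + K_2·(t·v + w)].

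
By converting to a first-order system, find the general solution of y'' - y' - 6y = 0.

y(t) = K_1e^(-2t) + K_2e^(3t)

Let x_1 = y, x_2 = y'. Then x_1' = x_2 and x_2' = 6x_1 + x_2.
A = [[0,1],[6,1]]; det(A-λI) = λ^2 - λ - 6.
Eigenvalues λ = -2, 3 with eigenvectors (1,-2), (1,3).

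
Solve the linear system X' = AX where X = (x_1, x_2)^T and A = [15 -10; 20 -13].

x_1(t) = 2c_1e^(t)sin(2t) + c_1e^(t)cos(2t) + c_2e^(t)sin(2t) - 2c_2e^(t)cos(2t), x_2(t) = 3c_1e^(t)sin(2t) + c_1e^(t)cos(2t) + c_2e^(t)sin(2t) - 3c_2e^(t)cos(2t)

Coefficient matrix A = [[15, -10], [20, -13]].
Characteristic polynomial det(A - λI) = λ^2 - 2λ + 5 = 0.
Eigenvalues λ = 1 ± 2i (complex conjugate pair).
For λ=1+2i: an eigenvector is (1,1) - i(2,3) = (1 - 2i, 1 - 3i).
A real fundamental pair from Re and Im of e^((1+2i)t)v: X_1 = e^(t)(cos(2t)·(1,1) + sin(2t)·(2,3)), X_2 = e^(t)(sin(2t)·(1,1) - cos(2t)·(2,3)).
General solution: c_1X_1 + c_2X_2.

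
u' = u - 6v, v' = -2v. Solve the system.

u(t) = -K_1e^(t) + 2K_2e^(-2t), v(t) = K_2e^(-2t)

Coefficient matrix A = [[1, -6], [0, -2]].
Characteristic polynomial det(A - λI) = λ^2 + λ - 2 = 0.
Eigenvalues λ = 1, -2.
For λ=1: (A-λI) row 1 is [0, -6], so an eigenvector is (-1, 0).
For λ=-2: (A-λI) row 1 is [3, -6], so an eigenvector is (2, 1).
General solution: K_1e^(t)(-1,0) + K_2e^(-2t)(2,1).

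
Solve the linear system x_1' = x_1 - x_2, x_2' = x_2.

Coefficient matrix A = [[1, -1], [0, 1]].
Characteristic polynomial det(A - λI) = λ^2 - 2λ + 1 = 0.
Single eigenvalue λ = 1 with algebraic multiplicity 2.
Eigenvector v = (-1,0); generalized eigenvector w with (A-λI)w=v is (3,1).
General solution: e^(t)[C_1·v + C_2·(t·v + w)].

x_1(t) = -C_1e^(t) - C_2te^(t) + 3C_2e^(t), x_2(t) = C_2e^(t)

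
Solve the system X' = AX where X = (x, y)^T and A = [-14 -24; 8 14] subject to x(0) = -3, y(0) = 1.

Coefficient matrix A = [[-14, -24], [8, 14]].
Characteristic polynomial det(A - λI) = λ^2 - 4 = 0.
Eigenvalues λ = 2, -2.
For λ=2: (A-λI) row 1 is [-16, -24], so an eigenvector is (3, -2).
For λ=-2: (A-λI) row 1 is [-12, -24], so an eigenvector is (2, -1).
General solution: c_1e^(2t)(3,-2) + c_2e^(-2t)(2,-1).
Applying x(0)=-3, y(0)=1 gives c_1=1, c_2=-3.

x(t) = 3e^(2t) - 6e^(-2t), y(t) = -2e^(2t) + 3e^(-2t)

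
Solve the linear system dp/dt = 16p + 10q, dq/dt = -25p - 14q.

Coefficient matrix A = [[16, 10], [-25, -14]].
Characteristic polynomial det(A - λI) = λ^2 - 2λ + 26 = 0.
Eigenvalues λ = 1 ± 5i (complex conjugate pair).
For λ=1+5i: an eigenvector is (-1,1) - i(-1,2) = (-1 + i, 1 - 2i).
A real fundamental pair from Re and Im of e^((1+5i)t)v: X_1 = e^(t)(cos(5t)·(-1,1) + sin(5t)·(-1,2)), X_2 = e^(t)(sin(5t)·(-1,1) - cos(5t)·(-1,2)).
General solution: c_1X_1 + c_2X_2.

p(t) = -c_1e^(t)sin(5t) - c_1e^(t)cos(5t) - c_2e^(t)sin(5t) + c_2e^(t)cos(5t), q(t) = 2c_1e^(t)sin(5t) + c_1e^(t)cos(5t) + c_2e^(t)sin(5t) - 2c_2e^(t)cos(5t)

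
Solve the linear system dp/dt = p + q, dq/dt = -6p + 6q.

Coefficient matrix A = [[1, 1], [-6, 6]].
Characteristic polynomial det(A - λI) = λ^2 - 7λ + 12 = 0.
Eigenvalues λ = 4, 3.
For λ=4: (A-λI) row 1 is [-3, 1], so an eigenvector is (-1, -3).
For λ=3: (A-λI) row 1 is [-2, 1], so an eigenvector is (-1, -2).
General solution: C_1e^(4t)(-1,-3) + C_2e^(3t)(-1,-2).

p(t) = -C_1e^(4t) - C_2e^(3t), q(t) = -3C_1e^(4t) - 2C_2e^(3t)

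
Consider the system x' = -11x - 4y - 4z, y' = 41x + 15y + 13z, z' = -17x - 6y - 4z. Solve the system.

x(t) = c_1e^(-3t) - c_2e^(t), y(t) = -3c_1e^(-3t) + 2c_2e^(t) + c_3e^(2t), z(t) = c_1e^(-3t) + c_2e^(t) - c_3e^(2t)

Coefficient matrix A = [[-11, -4, -4], [41, 15, 13], [-17, -6, -4]].
det(A - λI) = 0 gives eigenvalues λ = -3, 1, 2.
For λ=-3: eigenvector (1,-3,1).
For λ=1: eigenvector (-1,2,1).
For λ=2: eigenvector (0,1,-1).
General solution: c_1e^(-3t)(1,-3,1) + c_2e^(t)(-1,2,1) + c_3e^(2t)(0,1,-1).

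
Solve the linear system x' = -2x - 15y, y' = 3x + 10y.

Coefficient matrix A = [[-2, -15], [3, 10]].
Characteristic polynomial det(A - λI) = λ^2 - 8λ + 25 = 0.
Eigenvalues λ = 4 ± 3i (complex conjugate pair).
For λ=4+3i: an eigenvector is (-2,1) - i(-1,0) = (-2 + i, 1).
A real fundamental pair from Re and Im of e^((4+3i)t)v: X_1 = e^(4t)(cos(3t)·(-2,1) + sin(3t)·(-1,0)), X_2 = e^(4t)(sin(3t)·(-2,1) - cos(3t)·(-1,0)).
General solution: K_1X_1 + K_2X_2.

x(t) = -K_1e^(4t)sin(3t) - 2K_1e^(4t)cos(3t) - 2K_2e^(4t)sin(3t) + K_2e^(4t)cos(3t), y(t) = K_1e^(4t)cos(3t) + K_2e^(4t)sin(3t)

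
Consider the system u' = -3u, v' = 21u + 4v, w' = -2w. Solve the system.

Coefficient matrix A = [[-3, 0, 0], [21, 4, 0], [0, 0, -2]].
det(A - λI) = 0 gives eigenvalues λ = -3, 4, -2.
For λ=-3: eigenvector (1,-3,0).
For λ=4: eigenvector (0,1,0).
For λ=-2: eigenvector (0,0,1).
General solution: c_1e^(-3t)(1,-3,0) + c_2e^(4t)(0,1,0) + c_3e^(-2t)(0,0,1).

u(t) = c_1e^(-3t), v(t) = -3c_1e^(-3t) + c_2e^(4t), w(t) = c_3e^(-2t)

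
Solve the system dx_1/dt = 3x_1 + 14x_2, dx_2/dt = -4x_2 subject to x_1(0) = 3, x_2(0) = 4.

x_1(t) = 11e^(3t) - 8e^(-4t), x_2(t) = 4e^(-4t)

Coefficient matrix A = [[3, 14], [0, -4]].
Characteristic polynomial det(A - λI) = λ^2 + λ - 12 = 0.
Eigenvalues λ = -4, 3.
For λ=-4: (A-λI) row 1 is [7, 14], so an eigenvector is (-2, 1).
For λ=3: (A-λI) row 1 is [0, 14], so an eigenvector is (1, 0).
General solution: c_1e^(-4t)(-2,1) + c_2e^(3t)(1,0).
Applying x_1(0)=3, x_2(0)=4 gives c_1=4, c_2=11.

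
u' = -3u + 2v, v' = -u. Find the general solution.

u(t) = 2C_1e^(-2t) - C_2e^(-t), v(t) = C_1e^(-2t) - C_2e^(-t)

Coefficient matrix A = [[-3, 2], [-1, 0]].
Characteristic polynomial det(A - λI) = λ^2 + 3λ + 2 = 0.
Eigenvalues λ = -2, -1.
For λ=-2: (A-λI) row 1 is [-1, 2], so an eigenvector is (2, 1).
For λ=-1: (A-λI) row 1 is [-2, 2], so an eigenvector is (-1, -1).
General solution: C_1e^(-2t)(2,1) + C_2e^(-t)(-1,-1).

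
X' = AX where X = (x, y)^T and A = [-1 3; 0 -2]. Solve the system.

Coefficient matrix A = [[-1, 3], [0, -2]].
Characteristic polynomial det(A - λI) = λ^2 + 3λ + 2 = 0.
Eigenvalues λ = -1, -2.
For λ=-1: (A-λI) row 1 is [0, 3], so an eigenvector is (1, 0).
For λ=-2: (A-λI) row 1 is [1, 3], so an eigenvector is (3, -1).
General solution: c_1e^(-t)(1,0) + c_2e^(-2t)(3,-1).

x(t) = c_1e^(-t) + 3c_2e^(-2t), y(t) = -c_2e^(-2t)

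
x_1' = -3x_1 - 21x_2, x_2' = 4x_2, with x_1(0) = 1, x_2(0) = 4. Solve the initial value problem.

x_1(t) = -12e^(4t) + 13e^(-3t), x_2(t) = 4e^(4t)

Coefficient matrix A = [[-3, -21], [0, 4]].
Characteristic polynomial det(A - λI) = λ^2 - λ - 12 = 0.
Eigenvalues λ = 4, -3.
For λ=4: (A-λI) row 1 is [-7, -21], so an eigenvector is (3, -1).
For λ=-3: (A-λI) row 1 is [0, -21], so an eigenvector is (1, 0).
General solution: c_1e^(4t)(3,-1) + c_2e^(-3t)(1,0).
Applying x_1(0)=1, x_2(0)=4 gives c_1=-4, c_2=13.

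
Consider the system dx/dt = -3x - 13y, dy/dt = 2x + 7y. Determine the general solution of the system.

Coefficient matrix A = [[-3, -13], [2, 7]].
Characteristic polynomial det(A - λI) = λ^2 - 4λ + 5 = 0.
Eigenvalues λ = 2 ± i (complex conjugate pair).
For λ=2+i: an eigenvector is (-3,1) - i(2,-1) = (-3 - 2i, 1 + i).
A real fundamental pair from Re and Im of e^((2+i)t)v: X_1 = e^(2t)(cos(t)·(-3,1) + sin(t)·(2,-1)), X_2 = e^(2t)(sin(t)·(-3,1) - cos(t)·(2,-1)).
General solution: C_1X_1 + C_2X_2.

x(t) = 2C_1e^(2t)sin(t) - 3C_1e^(2t)cos(t) - 3C_2e^(2t)sin(t) - 2C_2e^(2t)cos(t), y(t) = -C_1e^(2t)sin(t) + C_1e^(2t)cos(t) + C_2e^(2t)sin(t) + C_2e^(2t)cos(t)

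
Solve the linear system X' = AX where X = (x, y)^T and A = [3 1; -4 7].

Coefficient matrix A = [[3, 1], [-4, 7]].
Characteristic polynomial det(A - λI) = λ^2 - 10λ + 25 = 0.
Single eigenvalue λ = 5 with algebraic multiplicity 2.
Eigenvector v = (1,2); generalized eigenvector w with (A-λI)w=v is (0,1).
General solution: e^(5t)[c_1·v + c_2·(t·v + w)].

x(t) = c_1e^(5t) + c_2te^(5t), y(t) = 2c_1e^(5t) + 2c_2te^(5t) + c_2e^(5t)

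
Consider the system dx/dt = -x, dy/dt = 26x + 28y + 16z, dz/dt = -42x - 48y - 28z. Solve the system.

Coefficient matrix A = [[-1, 0, 0], [26, 28, 16], [-42, -48, -28]].
det(A - λI) = 0 gives eigenvalues λ = -1, -4, 4.
For λ=-1: eigenvector (1,-2,2).
For λ=-4: eigenvector (0,1,-2).
For λ=4: eigenvector (0,2,-3).
General solution: c_1e^(-t)(1,-2,2) + c_2e^(-4t)(0,1,-2) + c_3e^(4t)(0,2,-3).

x(t) = c_1e^(-t), y(t) = -2c_1e^(-t) + c_2e^(-4t) + 2c_3e^(4t), z(t) = 2c_1e^(-t) - 2c_2e^(-4t) - 3c_3e^(4t)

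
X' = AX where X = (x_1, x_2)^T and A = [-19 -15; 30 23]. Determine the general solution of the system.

Coefficient matrix A = [[-19, -15], [30, 23]].
Characteristic polynomial det(A - λI) = λ^2 - 4λ + 13 = 0.
Eigenvalues λ = 2 ± 3i (complex conjugate pair).
For λ=2+3i: an eigenvector is (-2,3) - i(-1,1) = (-2 + i, 3 - i).
A real fundamental pair from Re and Im of e^((2+3i)t)v: X_1 = e^(2t)(cos(3t)·(-2,3) + sin(3t)·(-1,1)), X_2 = e^(2t)(sin(3t)·(-2,3) - cos(3t)·(-1,1)).
General solution: C_1X_1 + C_2X_2.

x_1(t) = -C_1e^(2t)sin(3t) - 2C_1e^(2t)cos(3t) - 2C_2e^(2t)sin(3t) + C_2e^(2t)cos(3t), x_2(t) = C_1e^(2t)sin(3t) + 3C_1e^(2t)cos(3t) + 3C_2e^(2t)sin(3t) - C_2e^(2t)cos(3t)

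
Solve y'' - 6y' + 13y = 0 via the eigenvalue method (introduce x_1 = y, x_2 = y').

y(t) = c_1e^(3t)cos(2t) + c_2e^(3t)sin(2t)

Let x_1 = y, x_2 = y'. Then x_1' = x_2 and x_2' = -13x_1 + 6x_2.
A = [[0,1],[-13,6]]; det(A-λI) = λ^2 - 6λ + 13.
Eigenvalues λ = 3 ± 2i.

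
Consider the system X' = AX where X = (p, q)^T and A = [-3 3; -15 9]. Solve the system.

p(t) = C_1e^(3t)sin(3t) - C_2e^(3t)cos(3t), q(t) = 2C_1e^(3t)sin(3t) + C_1e^(3t)cos(3t) + C_2e^(3t)sin(3t) - 2C_2e^(3t)cos(3t)

Coefficient matrix A = [[-3, 3], [-15, 9]].
Characteristic polynomial det(A - λI) = λ^2 - 6λ + 18 = 0.
Eigenvalues λ = 3 ± 3i (complex conjugate pair).
For λ=3+3i: an eigenvector is (0,1) - i(1,2) = (0 - i, 1 - 2i).
A real fundamental pair from Re and Im of e^((3+3i)t)v: X_1 = e^(3t)(cos(3t)·(0,1) + sin(3t)·(1,2)), X_2 = e^(3t)(sin(3t)·(0,1) - cos(3t)·(1,2)).
General solution: C_1X_1 + C_2X_2.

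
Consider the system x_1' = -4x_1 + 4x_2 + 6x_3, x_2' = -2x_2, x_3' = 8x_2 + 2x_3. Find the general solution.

Coefficient matrix A = [[-4, 4, 6], [0, -2, 0], [0, 8, 2]].
det(A - λI) = 0 gives eigenvalues λ = -4, -2, 2.
For λ=-4: eigenvector (1,0,0).
For λ=-2: eigenvector (-4,1,-2).
For λ=2: eigenvector (1,0,1).
General solution: K_1e^(-4t)(1,0,0) + K_2e^(-2t)(-4,1,-2) + K_3e^(2t)(1,0,1).

x_1(t) = K_1e^(-4t) - 4K_2e^(-2t) + K_3e^(2t), x_2(t) = K_2e^(-2t), x_3(t) = -2K_2e^(-2t) + K_3e^(2t)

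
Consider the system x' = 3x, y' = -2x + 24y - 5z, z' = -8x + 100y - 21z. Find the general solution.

x(t) = K_1e^(3t), y(t) = 2K_1e^(3t) + K_2e^(4t) - K_3e^(-t), z(t) = 8K_1e^(3t) + 4K_2e^(4t) - 5K_3e^(-t)

Coefficient matrix A = [[3, 0, 0], [-2, 24, -5], [-8, 100, -21]].
det(A - λI) = 0 gives eigenvalues λ = 3, 4, -1.
For λ=3: eigenvector (1,2,8).
For λ=4: eigenvector (0,1,4).
For λ=-1: eigenvector (0,-1,-5).
General solution: K_1e^(3t)(1,2,8) + K_2e^(4t)(0,1,4) + K_3e^(-t)(0,-1,-5).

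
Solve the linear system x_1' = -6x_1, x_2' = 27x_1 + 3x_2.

Coefficient matrix A = [[-6, 0], [27, 3]].
Characteristic polynomial det(A - λI) = λ^2 + 3λ - 18 = 0.
Eigenvalues λ = 3, -6.
For λ=3: (A-λI) row 1 is [-9, 0], so an eigenvector is (0, 1).
For λ=-6: (A-λI) row 2 is [27, 9], so an eigenvector is (-1, 3).
General solution: c_1e^(3t)(0,1) + c_2e^(-6t)(-1,3).

x_1(t) = -c_2e^(-6t), x_2(t) = c_1e^(3t) + 3c_2e^(-6t)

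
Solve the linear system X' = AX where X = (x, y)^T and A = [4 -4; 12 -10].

x(t) = 2C_1e^(-2t) - C_2e^(-4t), y(t) = 3C_1e^(-2t) - 2C_2e^(-4t)

Coefficient matrix A = [[4, -4], [12, -10]].
Characteristic polynomial det(A - λI) = λ^2 + 6λ + 8 = 0.
Eigenvalues λ = -2, -4.
For λ=-2: (A-λI) row 1 is [6, -4], so an eigenvector is (2, 3).
For λ=-4: (A-λI) row 1 is [8, -4], so an eigenvector is (-1, -2).
General solution: C_1e^(-2t)(2,3) + C_2e^(-4t)(-1,-2).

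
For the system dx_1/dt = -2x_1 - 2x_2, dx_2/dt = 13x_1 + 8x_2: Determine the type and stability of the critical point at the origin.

unstable spiral

A = [[-2,-2],[13,8]]; det(A-λI) = λ^2 - 6λ + 10.
λ = 3 ± i: positive real part.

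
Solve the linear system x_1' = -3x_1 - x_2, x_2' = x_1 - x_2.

Coefficient matrix A = [[-3, -1], [1, -1]].
Characteristic polynomial det(A - λI) = λ^2 + 4λ + 4 = 0.
Single eigenvalue λ = -2 with algebraic multiplicity 2.
Eigenvector v = (1,-1); generalized eigenvector w with (A-λI)w=v is (2,-3).
General solution: e^(-2t)[C_1·v + C_2·(t·v + w)].

x_1(t) = C_1e^(-2t) + C_2te^(-2t) + 2C_2e^(-2t), x_2(t) = -C_1e^(-2t) - C_2te^(-2t) - 3C_2e^(-2t)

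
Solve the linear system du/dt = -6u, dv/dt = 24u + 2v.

Coefficient matrix A = [[-6, 0], [24, 2]].
Characteristic polynomial det(A - λI) = λ^2 + 4λ - 12 = 0.
Eigenvalues λ = -6, 2.
For λ=-6: (A-λI) row 2 is [24, 8], so an eigenvector is (-1, 3).
For λ=2: (A-λI) row 1 is [-8, 0], so an eigenvector is (0, 1).
General solution: C_1e^(-6t)(-1,3) + C_2e^(2t)(0,1).

u(t) = -C_1e^(-6t), v(t) = 3C_1e^(-6t) + C_2e^(2t)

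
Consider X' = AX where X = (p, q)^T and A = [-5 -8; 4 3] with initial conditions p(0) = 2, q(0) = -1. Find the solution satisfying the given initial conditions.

Coefficient matrix A = [[-5, -8], [4, 3]].
Characteristic polynomial det(A - λI) = λ^2 + 2λ + 17 = 0.
Eigenvalues λ = -1 ± 4i (complex conjugate pair).
For λ=-1+4i: an eigenvector is (-1,1) - i(-1,0) = (-1 + i, 1).
A real fundamental pair from Re and Im of e^((-1+4i)t)v: X_1 = e^(-t)(cos(4t)·(-1,1) + sin(4t)·(-1,0)), X_2 = e^(-t)(sin(4t)·(-1,1) - cos(4t)·(-1,0)).
General solution: K_1X_1 + K_2X_2.
Applying p(0)=2, q(0)=-1 gives K_1=-1, K_2=1.

p(t) = 2e^(-t)cos(4t), q(t) = e^(-t)sin(4t) - e^(-t)cos(4t)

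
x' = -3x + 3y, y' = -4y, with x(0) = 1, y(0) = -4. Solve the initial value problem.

Coefficient matrix A = [[-3, 3], [0, -4]].
Characteristic polynomial det(A - λI) = λ^2 + 7λ + 12 = 0.
Eigenvalues λ = -4, -3.
For λ=-4: (A-λI) row 1 is [1, 3], so an eigenvector is (3, -1).
For λ=-3: (A-λI) row 1 is [0, 3], so an eigenvector is (1, 0).
General solution: C_1e^(-4t)(3,-1) + C_2e^(-3t)(1,0).
Applying x(0)=1, y(0)=-4 gives C_1=4, C_2=-11.

x(t) = -11e^(-3t) + 12e^(-4t), y(t) = -4e^(-4t)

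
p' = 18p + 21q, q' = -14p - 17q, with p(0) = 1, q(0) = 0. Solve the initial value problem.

p(t) = 3e^(4t) - 2e^(-3t), q(t) = -2e^(4t) + 2e^(-3t)

Coefficient matrix A = [[18, 21], [-14, -17]].
Characteristic polynomial det(A - λI) = λ^2 - λ - 12 = 0.
Eigenvalues λ = 4, -3.
For λ=4: (A-λI) row 1 is [14, 21], so an eigenvector is (3, -2).
For λ=-3: (A-λI) row 1 is [21, 21], so an eigenvector is (1, -1).
General solution: c_1e^(4t)(3,-2) + c_2e^(-3t)(1,-1).
Applying p(0)=1, q(0)=0 gives c_1=1, c_2=-2.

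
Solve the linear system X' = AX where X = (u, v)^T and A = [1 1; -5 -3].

Coefficient matrix A = [[1, 1], [-5, -3]].
Characteristic polynomial det(A - λI) = λ^2 + 2λ + 2 = 0.
Eigenvalues λ = -1 ± i (complex conjugate pair).
For λ=-1+i: an eigenvector is (0,-1) - i(-1,2) = (0 + i, -1 - 2i).
A real fundamental pair from Re and Im of e^((-1+i)t)v: X_1 = e^(-t)(cos(t)·(0,-1) + sin(t)·(-1,2)), X_2 = e^(-t)(sin(t)·(0,-1) - cos(t)·(-1,2)).
General solution: c_1X_1 + c_2X_2.

u(t) = -c_1e^(-t)sin(t) + c_2e^(-t)cos(t), v(t) = 2c_1e^(-t)sin(t) - c_1e^(-t)cos(t) - c_2e^(-t)sin(t) - 2c_2e^(-t)cos(t)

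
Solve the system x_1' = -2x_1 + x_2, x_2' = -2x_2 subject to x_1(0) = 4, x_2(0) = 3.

Coefficient matrix A = [[-2, 1], [0, -2]].
Characteristic polynomial det(A - λI) = λ^2 + 4λ + 4 = 0.
Single eigenvalue λ = -2 with algebraic multiplicity 2.
Eigenvector v = (-1,0); generalized eigenvector w with (A-λI)w=v is (-3,-1).
General solution: e^(-2t)[C_1·v + C_2·(t·v + w)].
Applying x_1(0)=4, x_2(0)=3 gives C_1=5, C_2=-3.

x_1(t) = 3te^(-2t) + 4e^(-2t), x_2(t) = 3e^(-2t)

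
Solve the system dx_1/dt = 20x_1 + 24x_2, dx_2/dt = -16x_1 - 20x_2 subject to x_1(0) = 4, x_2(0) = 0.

x_1(t) = 12e^(4t) - 8e^(-4t), x_2(t) = -8e^(4t) + 8e^(-4t)

Coefficient matrix A = [[20, 24], [-16, -20]].
Characteristic polynomial det(A - λI) = λ^2 - 16 = 0.
Eigenvalues λ = 4, -4.
For λ=4: (A-λI) row 1 is [16, 24], so an eigenvector is (-3, 2).
For λ=-4: (A-λI) row 1 is [24, 24], so an eigenvector is (-1, 1).
General solution: K_1e^(4t)(-3,2) + K_2e^(-4t)(-1,1).
Applying x_1(0)=4, x_2(0)=0 gives K_1=-4, K_2=8.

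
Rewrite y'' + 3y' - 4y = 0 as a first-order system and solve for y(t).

y(t) = C_1e^(-4t) + C_2e^(t)

Let x_1 = y, x_2 = y'. Then x_1' = x_2 and x_2' = 4x_1 - 3x_2.
A = [[0,1],[4,-3]]; det(A-λI) = λ^2 + 3λ - 4.
Eigenvalues λ = -4, 1 with eigenvectors (1,-4), (1,1).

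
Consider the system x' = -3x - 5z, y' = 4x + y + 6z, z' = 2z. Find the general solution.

x(t) = C_1e^(-3t) - C_3e^(2t), y(t) = -C_1e^(-3t) + C_2e^(t) + 2C_3e^(2t), z(t) = C_3e^(2t)

Coefficient matrix A = [[-3, 0, -5], [4, 1, 6], [0, 0, 2]].
det(A - λI) = 0 gives eigenvalues λ = -3, 1, 2.
For λ=-3: eigenvector (1,-1,0).
For λ=1: eigenvector (0,1,0).
For λ=2: eigenvector (-1,2,1).
General solution: C_1e^(-3t)(1,-1,0) + C_2e^(t)(0,1,0) + C_3e^(2t)(-1,2,1).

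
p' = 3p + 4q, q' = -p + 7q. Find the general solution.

Coefficient matrix A = [[3, 4], [-1, 7]].
Characteristic polynomial det(A - λI) = λ^2 - 10λ + 25 = 0.
Single eigenvalue λ = 5 with algebraic multiplicity 2.
Eigenvector v = (-2,-1); generalized eigenvector w with (A-λI)w=v is (-1,-1).
General solution: e^(5t)[c_1·v + c_2·(t·v + w)].

p(t) = -2c_1e^(5t) - 2c_2te^(5t) - c_2e^(5t), q(t) = -c_1e^(5t) - c_2te^(5t) - c_2e^(5t)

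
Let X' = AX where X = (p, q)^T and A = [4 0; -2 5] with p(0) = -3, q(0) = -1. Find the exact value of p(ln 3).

A = [[4,0],[-2,5]]; eigenvalues λ = 5, 4.
Eigenvectors: (0,1) for λ=5, (-1,-2) for λ=4.
From the initial condition, c_1 = 5, c_2 = 3.
p(ln 3) = (5)(3^5)(0) + (3)(3^4)(-1) = -243.

-243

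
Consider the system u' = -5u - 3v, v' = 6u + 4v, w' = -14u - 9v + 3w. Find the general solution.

u(t) = K_1e^(t) + K_2e^(-2t), v(t) = -2K_1e^(t) - K_2e^(-2t), w(t) = -2K_1e^(t) + K_2e^(-2t) + K_3e^(3t)

Coefficient matrix A = [[-5, -3, 0], [6, 4, 0], [-14, -9, 3]].
det(A - λI) = 0 gives eigenvalues λ = 1, -2, 3.
For λ=1: eigenvector (1,-2,-2).
For λ=-2: eigenvector (1,-1,1).
For λ=3: eigenvector (0,0,1).
General solution: K_1e^(t)(1,-2,-2) + K_2e^(-2t)(1,-1,1) + K_3e^(3t)(0,0,1).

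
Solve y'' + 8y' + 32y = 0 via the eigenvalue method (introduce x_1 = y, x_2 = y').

y(t) = K_1e^(-4t)cos(4t) + K_2e^(-4t)sin(4t)

Let x_1 = y, x_2 = y'. Then x_1' = x_2 and x_2' = -32x_1 - 8x_2.
A = [[0,1],[-32,-8]]; det(A-λI) = λ^2 + 8λ + 32.
Eigenvalues λ = -4 ± 4i.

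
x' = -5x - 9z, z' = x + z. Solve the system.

x(t) = 3c_1e^(-2t) + 3c_2te^(-2t) - c_2e^(-2t), z(t) = -c_1e^(-2t) - c_2te^(-2t)

Coefficient matrix A = [[-5, -9], [1, 1]].
Characteristic polynomial det(A - λI) = λ^2 + 4λ + 4 = 0.
Single eigenvalue λ = -2 with algebraic multiplicity 2.
Eigenvector v = (3,-1); generalized eigenvector w with (A-λI)w=v is (-1,0).
General solution: e^(-2t)[c_1·v + c_2·(t·v + w)].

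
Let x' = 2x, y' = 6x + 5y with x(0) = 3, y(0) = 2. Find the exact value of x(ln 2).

12

A = [[2,0],[6,5]]; eigenvalues λ = 2, 5.
Eigenvectors: (1,-2) for λ=2, (0,-1) for λ=5.
From the initial condition, c_1 = 3, c_2 = -8.
x(ln 2) = (3)(2^2)(1) + (-8)(2^5)(0) = 12.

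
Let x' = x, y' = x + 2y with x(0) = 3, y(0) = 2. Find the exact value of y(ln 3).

A = [[1,0],[1,2]]; eigenvalues λ = 1, 2.
Eigenvectors: (-1,1) for λ=1, (0,-1) for λ=2.
From the initial condition, c_1 = -3, c_2 = -5.
y(ln 3) = (-3)(3^1)(1) + (-5)(3^2)(-1) = 36.

36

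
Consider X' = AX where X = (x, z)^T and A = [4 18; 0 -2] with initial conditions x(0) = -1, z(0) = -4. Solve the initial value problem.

Coefficient matrix A = [[4, 18], [0, -2]].
Characteristic polynomial det(A - λI) = λ^2 - 2λ - 8 = 0.
Eigenvalues λ = 4, -2.
For λ=4: (A-λI) row 1 is [0, 18], so an eigenvector is (1, 0).
For λ=-2: (A-λI) row 1 is [6, 18], so an eigenvector is (-3, 1).
General solution: c_1e^(4t)(1,0) + c_2e^(-2t)(-3,1).
Applying x(0)=-1, z(0)=-4 gives c_1=-13, c_2=-4.

x(t) = -13e^(4t) + 12e^(-2t), z(t) = -4e^(-2t)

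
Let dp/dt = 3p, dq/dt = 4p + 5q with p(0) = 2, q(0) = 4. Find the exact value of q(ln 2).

224

A = [[3,0],[4,5]]; eigenvalues λ = 5, 3.
Eigenvectors: (0,1) for λ=5, (1,-2) for λ=3.
From the initial condition, c_1 = 8, c_2 = 2.
q(ln 2) = (8)(2^5)(1) + (2)(2^3)(-2) = 224.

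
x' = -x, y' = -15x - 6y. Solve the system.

x(t) = c_2e^(-t), y(t) = c_1e^(-6t) - 3c_2e^(-t)

Coefficient matrix A = [[-1, 0], [-15, -6]].
Characteristic polynomial det(A - λI) = λ^2 + 7λ + 6 = 0.
Eigenvalues λ = -6, -1.
For λ=-6: (A-λI) row 1 is [5, 0], so an eigenvector is (0, 1).
For λ=-1: (A-λI) row 2 is [-15, -5], so an eigenvector is (1, -3).
General solution: c_1e^(-6t)(0,1) + c_2e^(-t)(1,-3).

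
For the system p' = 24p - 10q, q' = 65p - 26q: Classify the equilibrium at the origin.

stable spiral

A = [[24,-10],[65,-26]]; det(A-λI) = λ^2 + 2λ + 26.
λ = -1 ± 5i: negative real part.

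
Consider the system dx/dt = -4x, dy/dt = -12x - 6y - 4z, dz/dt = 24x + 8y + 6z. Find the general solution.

x(t) = K_1e^(-4t), y(t) = 2K_1e^(-4t) + K_2e^(2t) + K_3e^(-2t), z(t) = -4K_1e^(-4t) - 2K_2e^(2t) - K_3e^(-2t)

Coefficient matrix A = [[-4, 0, 0], [-12, -6, -4], [24, 8, 6]].
det(A - λI) = 0 gives eigenvalues λ = -4, 2, -2.
For λ=-4: eigenvector (1,2,-4).
For λ=2: eigenvector (0,1,-2).
For λ=-2: eigenvector (0,1,-1).
General solution: K_1e^(-4t)(1,2,-4) + K_2e^(2t)(0,1,-2) + K_3e^(-2t)(0,1,-1).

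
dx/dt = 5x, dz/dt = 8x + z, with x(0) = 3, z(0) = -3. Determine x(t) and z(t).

Coefficient matrix A = [[5, 0], [8, 1]].
Characteristic polynomial det(A - λI) = λ^2 - 6λ + 5 = 0.
Eigenvalues λ = 5, 1.
For λ=5: (A-λI) row 2 is [8, -4], so an eigenvector is (1, 2).
For λ=1: (A-λI) row 1 is [4, 0], so an eigenvector is (0, 1).
General solution: c_1e^(5t)(1,2) + c_2e^(t)(0,1).
Applying x(0)=3, z(0)=-3 gives c_1=3, c_2=-9.

x(t) = 3e^(5t), z(t) = 6e^(5t) - 9e^(t)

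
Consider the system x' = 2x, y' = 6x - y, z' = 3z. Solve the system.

Coefficient matrix A = [[2, 0, 0], [6, -1, 0], [0, 0, 3]].
det(A - λI) = 0 gives eigenvalues λ = 3, -1, 2.
For λ=3: eigenvector (0,0,1).
For λ=-1: eigenvector (0,1,0).
For λ=2: eigenvector (1,2,0).
General solution: c_1e^(3t)(0,0,1) + c_2e^(-t)(0,1,0) + c_3e^(2t)(1,2,0).

x(t) = c_3e^(2t), y(t) = c_2e^(-t) + 2c_3e^(2t), z(t) = c_1e^(3t)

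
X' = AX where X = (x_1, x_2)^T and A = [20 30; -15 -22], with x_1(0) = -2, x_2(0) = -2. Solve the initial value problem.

Coefficient matrix A = [[20, 30], [-15, -22]].
Characteristic polynomial det(A - λI) = λ^2 + 2λ + 10 = 0.
Eigenvalues λ = -1 ± 3i (complex conjugate pair).
For λ=-1+3i: an eigenvector is (-1,1) - i(3,-2) = (-1 - 3i, 1 + 2i).
A real fundamental pair from Re and Im of e^((-1+3i)t)v: X_1 = e^(-t)(cos(3t)·(-1,1) + sin(3t)·(3,-2)), X_2 = e^(-t)(sin(3t)·(-1,1) - cos(3t)·(3,-2)).
General solution: C_1X_1 + C_2X_2.
Applying x_1(0)=-2, x_2(0)=-2 gives C_1=-10, C_2=4.

x_1(t) = -34e^(-t)sin(3t) - 2e^(-t)cos(3t), x_2(t) = 24e^(-t)sin(3t) - 2e^(-t)cos(3t)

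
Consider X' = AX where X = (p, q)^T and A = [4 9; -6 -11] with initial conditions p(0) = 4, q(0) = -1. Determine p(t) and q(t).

Coefficient matrix A = [[4, 9], [-6, -11]].
Characteristic polynomial det(A - λI) = λ^2 + 7λ + 10 = 0.
Eigenvalues λ = -5, -2.
For λ=-5: (A-λI) row 1 is [9, 9], so an eigenvector is (1, -1).
For λ=-2: (A-λI) row 1 is [6, 9], so an eigenvector is (-3, 2).
General solution: c_1e^(-5t)(1,-1) + c_2e^(-2t)(-3,2).
Applying p(0)=4, q(0)=-1 gives c_1=-5, c_2=-3.

p(t) = 9e^(-2t) - 5e^(-5t), q(t) = -6e^(-2t) + 5e^(-5t)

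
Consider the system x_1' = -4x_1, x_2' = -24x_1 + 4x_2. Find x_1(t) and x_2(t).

Coefficient matrix A = [[-4, 0], [-24, 4]].
Characteristic polynomial det(A - λI) = λ^2 - 16 = 0.
Eigenvalues λ = -4, 4.
For λ=-4: (A-λI) row 2 is [-24, 8], so an eigenvector is (-1, -3).
For λ=4: (A-λI) row 1 is [-8, 0], so an eigenvector is (0, 1).
General solution: K_1e^(-4t)(-1,-3) + K_2e^(4t)(0,1).

x_1(t) = -K_1e^(-4t), x_2(t) = -3K_1e^(-4t) + K_2e^(4t)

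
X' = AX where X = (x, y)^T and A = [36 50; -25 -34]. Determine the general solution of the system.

Coefficient matrix A = [[36, 50], [-25, -34]].
Characteristic polynomial det(A - λI) = λ^2 - 2λ + 26 = 0.
Eigenvalues λ = 1 ± 5i (complex conjugate pair).
For λ=1+5i: an eigenvector is (-3,2) - i(-1,1) = (-3 + i, 2 - i).
A real fundamental pair from Re and Im of e^((1+5i)t)v: X_1 = e^(t)(cos(5t)·(-3,2) + sin(5t)·(-1,1)), X_2 = e^(t)(sin(5t)·(-3,2) - cos(5t)·(-1,1)).
General solution: K_1X_1 + K_2X_2.

x(t) = -K_1e^(t)sin(5t) - 3K_1e^(t)cos(5t) - 3K_2e^(t)sin(5t) + K_2e^(t)cos(5t), y(t) = K_1e^(t)sin(5t) + 2K_1e^(t)cos(5t) + 2K_2e^(t)sin(5t) - K_2e^(t)cos(5t)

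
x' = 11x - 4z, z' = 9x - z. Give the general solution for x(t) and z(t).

Coefficient matrix A = [[11, -4], [9, -1]].
Characteristic polynomial det(A - λI) = λ^2 - 10λ + 25 = 0.
Single eigenvalue λ = 5 with algebraic multiplicity 2.
Eigenvector v = (-2,-3); generalized eigenvector w with (A-λI)w=v is (1,2).
General solution: e^(5t)[c_1·v + c_2·(t·v + w)].

x(t) = -2c_1e^(5t) - 2c_2te^(5t) + c_2e^(5t), z(t) = -3c_1e^(5t) - 3c_2te^(5t) + 2c_2e^(5t)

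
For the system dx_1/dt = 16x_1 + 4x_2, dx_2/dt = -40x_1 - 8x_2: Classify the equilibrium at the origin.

unstable spiral

A = [[16,4],[-40,-8]]; det(A-λI) = λ^2 - 8λ + 32.
λ = 4 ± 4i: positive real part.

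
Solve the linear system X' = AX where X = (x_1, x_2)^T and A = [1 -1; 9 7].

x_1(t) = C_1e^(4t) + C_2te^(4t), x_2(t) = -3C_1e^(4t) - 3C_2te^(4t) - C_2e^(4t)

Coefficient matrix A = [[1, -1], [9, 7]].
Characteristic polynomial det(A - λI) = λ^2 - 8λ + 16 = 0.
Single eigenvalue λ = 4 with algebraic multiplicity 2.
Eigenvector v = (1,-3); generalized eigenvector w with (A-λI)w=v is (0,-1).
General solution: e^(4t)[C_1·v + C_2·(t·v + w)].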